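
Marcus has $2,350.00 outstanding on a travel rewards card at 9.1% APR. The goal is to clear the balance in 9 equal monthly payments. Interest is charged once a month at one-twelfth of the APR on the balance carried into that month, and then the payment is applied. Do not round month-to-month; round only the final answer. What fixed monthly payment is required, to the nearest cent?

Monthly rate r = 9.1%/12 = 0.758333% = 0.00758333.
Level-payment amortization: P = B₀·r / (1 − (1+r)^(−n)) = 2350.00·0.00758333 / (1 − 1.00758^(−9)).
Denominator 1 − (1+r)^(−9) = 0.0657325378.
P = 17.8208 / 0.0657325378 ≈ 271.11.

$271.11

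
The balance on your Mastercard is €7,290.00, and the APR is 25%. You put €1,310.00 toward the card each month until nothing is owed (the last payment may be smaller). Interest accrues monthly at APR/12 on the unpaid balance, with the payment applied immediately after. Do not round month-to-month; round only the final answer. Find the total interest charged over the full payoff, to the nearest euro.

Monthly rate r = 25%/12 = 2.08333% = 0.0208333.
Payoff takes n = ⌈−ln(1 − rB₀/P)/ln(1+r)⌉ = ⌈5.976⌉ = 6 payments; the last is €1,279.12.
Total paid = 5·€1,310.00 + €1,279.12 = €7,829.12.
Total interest = total paid − principal = €7,829.12 − €7,290.00 = €539.12.

€539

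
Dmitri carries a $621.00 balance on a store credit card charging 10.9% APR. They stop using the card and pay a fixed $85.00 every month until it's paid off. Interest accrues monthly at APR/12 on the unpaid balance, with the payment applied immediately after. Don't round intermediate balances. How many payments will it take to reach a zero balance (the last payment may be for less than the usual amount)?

Monthly rate r = 10.9%/12 = 0.908333% = 0.00908333.
Recurrence: B ← B·(1+r) − $85.00.
Month 1: interest $5.64; balance after payment $541.64.
Month 2: interest $4.92; balance after payment $461.56.
Closed form: n = −ln(1 − rB₀/P)/ln(1+r) = −ln(0.93364)/ln(1.00908) ≈ 7.594, so the balance reaches zero during payment 8.

8 months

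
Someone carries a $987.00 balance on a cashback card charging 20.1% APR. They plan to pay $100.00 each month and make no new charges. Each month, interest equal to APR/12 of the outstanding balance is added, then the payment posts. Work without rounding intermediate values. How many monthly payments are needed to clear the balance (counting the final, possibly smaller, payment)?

Monthly rate r = 20.1%/12 = 1.675% = 0.01675.
Recurrence: B ← B·(1+r) − $100.00.
Month 1: interest $16.53; balance after payment $903.53.
Month 2: interest $15.13; balance after payment $818.67.
Closed form: n = −ln(1 − rB₀/P)/ln(1+r) = −ln(0.83468)/ln(1.01675) ≈ 10.879, so the balance reaches zero during payment 11.

11 payments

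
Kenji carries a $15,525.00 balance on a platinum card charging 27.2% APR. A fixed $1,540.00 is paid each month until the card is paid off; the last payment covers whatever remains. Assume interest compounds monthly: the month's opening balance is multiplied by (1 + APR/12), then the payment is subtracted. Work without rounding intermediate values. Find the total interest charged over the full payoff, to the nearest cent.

Monthly rate r = 27.2%/12 = 2.26667% = 0.0226667.
Payoff takes n = ⌈−ln(1 − rB₀/P)/ln(1+r)⌉ = ⌈11.575⌉ = 12 payments; the last is $889.01.
Total paid = 11·$1,540.00 + $889.01 = $17,829.01.
Total interest = total paid − principal = $17,829.01 − $15,525.00 = $2,304.01.

$2,304.01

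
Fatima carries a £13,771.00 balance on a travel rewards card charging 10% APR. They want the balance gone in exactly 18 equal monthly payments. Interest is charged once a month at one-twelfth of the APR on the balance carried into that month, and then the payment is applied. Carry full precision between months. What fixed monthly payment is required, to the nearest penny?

Monthly rate r = 10%/12 = 0.833333% = 0.00833333.
Level-payment amortization: P = B₀·r / (1 − (1+r)^(−n)) = 13771.00·0.00833333 / (1 − 1.00833^(−18)).
Denominator 1 − (1+r)^(−18) = 0.138756885.
P = 114.758 / 0.138756885 ≈ 827.05.

£827.05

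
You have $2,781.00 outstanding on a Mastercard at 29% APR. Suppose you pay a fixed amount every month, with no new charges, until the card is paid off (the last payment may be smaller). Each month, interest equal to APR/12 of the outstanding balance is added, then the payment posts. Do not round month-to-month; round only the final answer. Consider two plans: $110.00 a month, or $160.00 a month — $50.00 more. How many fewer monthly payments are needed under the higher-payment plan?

Monthly rate r = 29%/12 = 2.41667% = 0.0241667.
At $110.00/mo: n = ⌈−ln(1 − rB₀/P)/ln(1+r)⌉ = 40 payments (last $59.41); total interest = total paid − $2,781.00 = $1,568.41.
At $160.00/mo: 23 payments (last $130.70); total interest $869.70.
Payments saved = 40 − 23 = 17.

17 fewer payments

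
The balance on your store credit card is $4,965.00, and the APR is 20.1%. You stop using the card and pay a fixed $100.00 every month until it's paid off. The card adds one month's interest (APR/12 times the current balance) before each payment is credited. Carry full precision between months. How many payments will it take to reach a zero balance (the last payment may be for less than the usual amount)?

Monthly rate r = 20.1%/12 = 1.675% = 0.01675.
Recurrence: B ← B·(1+r) − $100.00.
Month 1: interest $83.16; balance after payment $4,948.16.
Month 2: interest $82.88; balance after payment $4,931.05.
Closed form: n = −ln(1 − rB₀/P)/ln(1+r) = −ln(0.16836)/ln(1.01675) ≈ 107.255, so the balance reaches zero during payment 108.

108 payments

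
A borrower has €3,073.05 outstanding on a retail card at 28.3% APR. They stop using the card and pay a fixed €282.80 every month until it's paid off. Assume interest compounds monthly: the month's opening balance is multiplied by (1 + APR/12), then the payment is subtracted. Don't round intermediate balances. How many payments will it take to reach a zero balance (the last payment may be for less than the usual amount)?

13 months

Monthly rate r = 28.3%/12 = 2.35833% = 0.0235833.
Recurrence: B ← B·(1+r) − €282.80.
Month 1: interest €72.47; balance after payment €2,862.72.
Month 2: interest €67.51; balance after payment €2,647.44.
Closed form: n = −ln(1 − rB₀/P)/ln(1+r) = −ln(0.74373)/ln(1.02358) ≈ 12.702, so the balance reaches zero during payment 13.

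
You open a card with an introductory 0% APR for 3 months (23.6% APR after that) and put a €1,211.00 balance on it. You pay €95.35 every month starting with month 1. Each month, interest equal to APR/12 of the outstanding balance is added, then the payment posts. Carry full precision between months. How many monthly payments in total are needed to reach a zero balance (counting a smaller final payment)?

Promo months 1–3 at r₀ = 0%/12 = 0; months 4+ at r₁ = 23.6%/12 = 0.0196667.
After month 3 (no interest yet): B = €1,211.00 − 3·€95.35 = €924.95.
Then at r₁ with €95.35/mo: n₂ = −ln(1 − r₁·B/P)/ln(1+r₁) ≈ 10.87 → 11 more payments.

14 payments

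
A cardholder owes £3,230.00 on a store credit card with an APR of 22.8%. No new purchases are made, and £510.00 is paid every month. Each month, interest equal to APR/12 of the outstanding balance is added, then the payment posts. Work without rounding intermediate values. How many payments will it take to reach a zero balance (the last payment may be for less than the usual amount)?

7 payments

Monthly rate r = 22.8%/12 = 1.9% = 0.019.
Recurrence: B ← B·(1+r) − £510.00.
Month 1: interest £61.37; balance after payment £2,781.37.
Month 2: interest £52.85; balance after payment £2,324.22.
Closed form: n = −ln(1 − rB₀/P)/ln(1+r) = −ln(0.87967)/ln(1.019) ≈ 6.812, so the balance reaches zero during payment 7.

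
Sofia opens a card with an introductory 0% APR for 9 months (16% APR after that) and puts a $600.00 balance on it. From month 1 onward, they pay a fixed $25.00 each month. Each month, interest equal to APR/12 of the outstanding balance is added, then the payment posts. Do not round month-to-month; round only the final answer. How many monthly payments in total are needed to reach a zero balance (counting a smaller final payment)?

Promo months 1–9 at r₀ = 0%/12 = 0; months 10+ at r₁ = 16%/12 = 0.0133333.
After month 9 (no interest yet): B = $600.00 − 9·$25.00 = $375.00.
Then at r₁ with $25.00/mo: n₂ = −ln(1 − r₁·B/P)/ln(1+r₁) ≈ 16.85 → 17 more payments.

26 payments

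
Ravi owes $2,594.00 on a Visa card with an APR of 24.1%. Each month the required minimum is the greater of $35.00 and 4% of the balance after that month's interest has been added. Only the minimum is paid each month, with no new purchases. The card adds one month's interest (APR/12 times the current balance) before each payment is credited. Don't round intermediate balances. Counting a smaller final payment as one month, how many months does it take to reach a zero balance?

Monthly rate r = 24.1%/12 = 2.00833% = 0.0200833.
While 4% of the post-interest balance exceeds $35.00, each month B ← (B·(1+r))·(1 − 0.04), i.e. B shrinks by the factor (1+r)·0.96 = 0.97928.
This holds for months 1–53. Entering month 54 the balance is $855.14; 4% of the post-interest balance is now below $35.00, so the flat $35.00 minimum applies from here.
From month 54 a fixed $35.00 at rate r clears $855.14 in 34 more payments. Total: 53 + 34 = 87 months.

87 months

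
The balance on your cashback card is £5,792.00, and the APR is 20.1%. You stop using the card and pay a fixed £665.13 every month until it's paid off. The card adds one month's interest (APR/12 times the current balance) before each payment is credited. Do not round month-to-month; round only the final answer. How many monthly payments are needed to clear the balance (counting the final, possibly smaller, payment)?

Monthly rate r = 20.1%/12 = 1.675% = 0.01675.
Recurrence: B ← B·(1+r) − £665.13.
Month 1: interest £97.02; balance after payment £5,223.89.
Month 2: interest £87.50; balance after payment £4,646.26.
Closed form: n = −ln(1 − rB₀/P)/ln(1+r) = −ln(0.85414)/ln(1.01675) ≈ 9.491, so the balance reaches zero during payment 10.

10 months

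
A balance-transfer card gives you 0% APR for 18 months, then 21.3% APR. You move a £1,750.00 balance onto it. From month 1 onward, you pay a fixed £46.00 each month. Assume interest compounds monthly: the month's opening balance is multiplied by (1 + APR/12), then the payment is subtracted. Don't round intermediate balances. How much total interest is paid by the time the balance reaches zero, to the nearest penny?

Promo months 1–18 at r₀ = 0%/12 = 0; months 19+ at r₁ = 21.3%/12 = 0.01775.
After month 18 (no interest yet): B = £1,750.00 − 18·£46.00 = £922.00.
Then at r₁ with £46.00/mo: n₂ = −ln(1 − r₁·B/P)/ln(1+r₁) ≈ 24.99 → 25 more payments.
Total paid = 42·£46.00 + £45.60 = £1,977.60; interest = £1,977.60 − £1,750.00 = £227.60.

£227.60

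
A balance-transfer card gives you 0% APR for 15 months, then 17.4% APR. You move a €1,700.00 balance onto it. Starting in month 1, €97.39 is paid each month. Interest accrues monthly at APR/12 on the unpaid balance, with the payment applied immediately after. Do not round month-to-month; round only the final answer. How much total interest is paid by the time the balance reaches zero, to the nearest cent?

Promo months 1–15 at r₀ = 0%/12 = 0; months 16+ at r₁ = 17.4%/12 = 0.0145.
After month 15 (no interest yet): B = €1,700.00 − 15·€97.39 = €239.15.
Then at r₁ with €97.39/mo: n₂ = −ln(1 − r₁·B/P)/ln(1+r₁) ≈ 2.52 → 3 more payments.
Total paid = 17·€97.39 + €50.67 = €1,706.30; interest = €1,706.30 − €1,700.00 = €6.30.

€6.30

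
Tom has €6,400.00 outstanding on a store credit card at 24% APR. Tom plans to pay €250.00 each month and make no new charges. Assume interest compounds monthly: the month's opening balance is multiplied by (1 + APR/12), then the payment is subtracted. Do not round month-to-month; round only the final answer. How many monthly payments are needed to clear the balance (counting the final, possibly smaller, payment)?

Monthly rate r = 24%/12 = 2% = 0.02.
Recurrence: B ← B·(1+r) − €250.00.
Month 1: interest €128.00; balance after payment €6,278.00.
Month 2: interest €125.56; balance after payment €6,153.56.
Closed form: n = −ln(1 − rB₀/P)/ln(1+r) = −ln(0.488)/ln(1.02) ≈ 36.230, so the balance reaches zero during payment 37.

37 payments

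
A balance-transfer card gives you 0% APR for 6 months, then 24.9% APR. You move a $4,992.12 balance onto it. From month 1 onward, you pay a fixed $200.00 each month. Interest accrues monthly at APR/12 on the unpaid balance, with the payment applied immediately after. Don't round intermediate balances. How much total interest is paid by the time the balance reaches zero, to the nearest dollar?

$1,077

Promo months 1–6 at r₀ = 0%/12 = 0; months 7+ at r₁ = 24.9%/12 = 0.02075.
After month 6 (no interest yet): B = $4,992.12 − 6·$200.00 = $3,792.12.
Then at r₁ with $200.00/mo: n₂ = −ln(1 − r₁·B/P)/ln(1+r₁) ≈ 24.34 → 25 more payments.
Total paid = 30·$200.00 + $68.98 = $6,068.98; interest = $6,068.98 − $4,992.12 = $1,076.86.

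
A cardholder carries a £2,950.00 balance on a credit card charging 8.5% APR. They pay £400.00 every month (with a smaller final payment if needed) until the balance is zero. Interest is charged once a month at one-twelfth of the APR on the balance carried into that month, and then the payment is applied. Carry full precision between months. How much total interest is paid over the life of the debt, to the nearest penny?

£90.90

Monthly rate r = 8.5%/12 = 0.708333% = 0.00708333.
Payoff takes n = ⌈−ln(1 − rB₀/P)/ln(1+r)⌉ = ⌈7.601⌉ = 8 payments; the last is £240.90.
Total paid = 7·£400.00 + £240.90 = £3,040.90.
Total interest = total paid − principal = £3,040.90 − £2,950.00 = £90.90.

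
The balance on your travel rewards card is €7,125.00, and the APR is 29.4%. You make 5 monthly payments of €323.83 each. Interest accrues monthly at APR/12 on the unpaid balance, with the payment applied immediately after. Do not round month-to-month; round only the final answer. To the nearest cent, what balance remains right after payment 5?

Monthly rate r = 29.4%/12 = 2.45% = 0.0245.
Each month: B ← B·(1+r) − €323.83.
Month 1: interest €174.56; balance after payment €6,975.73.
Month 2: interest €170.91; balance after payment €6,822.81.
Month 3: interest €167.16; balance after payment €6,666.14.
Month 4: interest €163.32; balance after payment €6,505.63.
Month 5: interest €159.39; balance after payment €6,341.18.

€6,341.18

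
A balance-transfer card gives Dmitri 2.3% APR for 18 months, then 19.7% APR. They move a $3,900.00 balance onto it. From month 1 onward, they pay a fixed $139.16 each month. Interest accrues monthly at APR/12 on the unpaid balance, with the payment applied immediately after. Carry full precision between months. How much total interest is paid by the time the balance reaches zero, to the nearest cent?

$257.87

Promo months 1–18 at r₀ = 2.3%/12 = 0.00191667; months 19+ at r₁ = 19.7%/12 = 0.0164167.
After month 18: iterate B ← B·(1+r₀) − $139.16 for 18 months → $1,490.66.
Then at r₁ with $139.16/mo: n₂ = −ln(1 − r₁·B/P)/ln(1+r₁) ≈ 11.88 → 12 more payments.
Total paid = 29·$139.16 + $122.23 = $4,157.87; interest = $4,157.87 − $3,900.00 = $257.87.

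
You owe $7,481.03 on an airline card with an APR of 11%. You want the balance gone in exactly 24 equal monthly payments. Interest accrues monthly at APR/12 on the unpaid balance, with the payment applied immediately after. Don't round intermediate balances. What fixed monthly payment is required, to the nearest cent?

Monthly rate r = 11%/12 = 0.916667% = 0.00916667.
Level-payment amortization: P = B₀·r / (1 − (1+r)^(−n)) = 7481.03·0.00916667 / (1 − 1.00917^(−24)).
Denominator 1 − (1+r)^(−24) = 0.196676504.
P = 68.5761 / 0.196676504 ≈ 348.67.

$348.67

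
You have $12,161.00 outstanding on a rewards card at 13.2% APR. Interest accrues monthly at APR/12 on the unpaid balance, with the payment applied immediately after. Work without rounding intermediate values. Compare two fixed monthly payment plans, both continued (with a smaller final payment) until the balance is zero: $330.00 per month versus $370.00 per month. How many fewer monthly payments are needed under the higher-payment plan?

Monthly rate r = 13.2%/12 = 1.1% = 0.011.
At $330.00/mo: n = ⌈−ln(1 − rB₀/P)/ln(1+r)⌉ = 48 payments (last $170.37); total interest = total paid − $12,161.00 = $3,519.37.
At $370.00/mo: 42 payments (last $5.57); total interest $3,014.57.
Payments saved = 48 − 42 = 6.

6 fewer payments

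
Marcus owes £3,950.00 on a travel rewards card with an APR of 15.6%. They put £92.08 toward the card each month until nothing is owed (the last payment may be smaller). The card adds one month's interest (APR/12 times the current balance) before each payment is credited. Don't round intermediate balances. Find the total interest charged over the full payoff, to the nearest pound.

£1,865

Monthly rate r = 15.6%/12 = 1.3% = 0.013.
Payoff takes n = ⌈−ln(1 − rB₀/P)/ln(1+r)⌉ = ⌈63.153⌉ = 64 payments; the last is £14.13.
Total paid = 63·£92.08 + £14.13 = £5,815.17.
Total interest = total paid − principal = £5,815.17 − £3,950.00 = £1,865.17.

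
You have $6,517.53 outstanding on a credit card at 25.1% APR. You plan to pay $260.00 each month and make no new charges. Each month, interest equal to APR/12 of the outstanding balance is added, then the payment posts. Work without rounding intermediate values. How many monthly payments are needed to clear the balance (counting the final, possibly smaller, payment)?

36 months

Monthly rate r = 25.1%/12 = 2.09167% = 0.0209167.
Recurrence: B ← B·(1+r) − $260.00.
Month 1: interest $136.33; balance after payment $6,393.86.
Month 2: interest $133.74; balance after payment $6,267.59.
Closed form: n = −ln(1 − rB₀/P)/ln(1+r) = −ln(0.47567)/ln(1.02092) ≈ 35.893, so the balance reaches zero during payment 36.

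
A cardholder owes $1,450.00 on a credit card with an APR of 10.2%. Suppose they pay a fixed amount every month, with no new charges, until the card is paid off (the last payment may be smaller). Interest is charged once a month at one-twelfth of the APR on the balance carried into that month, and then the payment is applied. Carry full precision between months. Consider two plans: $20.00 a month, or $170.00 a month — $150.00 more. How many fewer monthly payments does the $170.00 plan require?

Monthly rate r = 10.2%/12 = 0.85% = 0.0085.
At $20.00/mo: n = ⌈−ln(1 − rB₀/P)/ln(1+r)⌉ = 114 payments (last $3.14); total interest = total paid − $1,450.00 = $813.14.
At $170.00/mo: 9 payments (last $151.71); total interest $61.71.
Payments saved = 114 − 9 = 105.

105 fewer payments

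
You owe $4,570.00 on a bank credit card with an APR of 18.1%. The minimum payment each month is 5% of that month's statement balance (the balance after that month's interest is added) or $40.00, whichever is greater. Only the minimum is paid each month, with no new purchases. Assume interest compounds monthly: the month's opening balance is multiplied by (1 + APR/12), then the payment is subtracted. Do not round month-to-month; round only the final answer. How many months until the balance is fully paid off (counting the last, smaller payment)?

Monthly rate r = 18.1%/12 = 1.50833% = 0.0150833.
While 5% of the post-interest balance exceeds $40.00, each month B ← (B·(1+r))·(1 − 0.05), i.e. B shrinks by the factor (1+r)·0.95 = 0.96433.
This holds for months 1–49. Entering month 50 the balance is $770.83; 5% of the post-interest balance is now below $40.00, so the flat $40.00 minimum applies from here.
From month 50 a fixed $40.00 at rate r clears $770.83 in 23 more payments. Total: 49 + 23 = 72 months.

72 months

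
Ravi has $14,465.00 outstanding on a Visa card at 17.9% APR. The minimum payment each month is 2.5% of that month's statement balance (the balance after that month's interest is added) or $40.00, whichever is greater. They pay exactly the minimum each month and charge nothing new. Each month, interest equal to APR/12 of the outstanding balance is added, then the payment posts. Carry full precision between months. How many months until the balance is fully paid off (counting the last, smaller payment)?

Monthly rate r = 17.9%/12 = 1.49167% = 0.0149167.
While 2.5% of the post-interest balance exceeds $40.00, each month B ← (B·(1+r))·(1 − 0.025), i.e. B shrinks by the factor (1+r)·0.975 = 0.98954.
This holds for months 1–211. Entering month 212 the balance is $1,574.36; 2.5% of the post-interest balance is now below $40.00, so the flat $40.00 minimum applies from here.
From month 212 a fixed $40.00 at rate r clears $1,574.36 in 60 more payments. Total: 211 + 60 = 271 months.

271 months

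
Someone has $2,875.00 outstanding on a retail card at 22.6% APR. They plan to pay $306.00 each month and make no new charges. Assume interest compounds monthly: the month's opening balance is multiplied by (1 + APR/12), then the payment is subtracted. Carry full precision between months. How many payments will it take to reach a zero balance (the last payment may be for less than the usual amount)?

11 payments

Monthly rate r = 22.6%/12 = 1.88333% = 0.0188333.
Recurrence: B ← B·(1+r) − $306.00.
Month 1: interest $54.15; balance after payment $2,623.15.
Month 2: interest $49.40; balance after payment $2,366.55.
Closed form: n = −ln(1 − rB₀/P)/ln(1+r) = −ln(0.82305)/ln(1.01883) ≈ 10.437, so the balance reaches zero during payment 11.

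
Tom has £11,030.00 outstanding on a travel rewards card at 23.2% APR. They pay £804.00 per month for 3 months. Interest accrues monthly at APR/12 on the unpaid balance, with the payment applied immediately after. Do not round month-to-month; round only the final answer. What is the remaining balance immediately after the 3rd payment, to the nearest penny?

£9,223.26

Monthly rate r = 23.2%/12 = 1.93333% = 0.0193333.
Each month: B ← B·(1+r) − £804.00.
Month 1: interest £213.25; balance after payment £10,439.25.
Month 2: interest £201.83; balance after payment £9,837.07.
Month 3: interest £190.18; balance after payment £9,223.26.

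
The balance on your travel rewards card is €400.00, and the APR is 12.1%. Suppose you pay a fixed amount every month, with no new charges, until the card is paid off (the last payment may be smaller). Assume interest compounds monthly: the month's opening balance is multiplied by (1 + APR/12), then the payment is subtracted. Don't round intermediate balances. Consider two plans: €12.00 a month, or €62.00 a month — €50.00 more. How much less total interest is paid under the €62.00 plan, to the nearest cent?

Monthly rate r = 12.1%/12 = 1.00833% = 0.0100833.
At €12.00/mo: n = ⌈−ln(1 − rB₀/P)/ln(1+r)⌉ = 41 payments (last €9.97); total interest = total paid − €400.00 = €89.97.
At €62.00/mo: 7 payments (last €43.75); total interest €15.75.
Interest saved = €89.97 − €15.75 = €74.22.

€74.22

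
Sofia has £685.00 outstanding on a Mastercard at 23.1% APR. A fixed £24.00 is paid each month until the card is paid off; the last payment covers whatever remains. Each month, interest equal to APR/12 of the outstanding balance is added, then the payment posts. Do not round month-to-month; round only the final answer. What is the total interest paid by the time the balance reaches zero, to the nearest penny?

Monthly rate r = 23.1%/12 = 1.925% = 0.01925.
Payoff takes n = ⌈−ln(1 − rB₀/P)/ln(1+r)⌉ = ⌈41.812⌉ = 42 payments; the last is £19.53.
Total paid = 41·£24.00 + £19.53 = £1,003.53.
Total interest = total paid − principal = £1,003.53 − £685.00 = £318.53.

£318.53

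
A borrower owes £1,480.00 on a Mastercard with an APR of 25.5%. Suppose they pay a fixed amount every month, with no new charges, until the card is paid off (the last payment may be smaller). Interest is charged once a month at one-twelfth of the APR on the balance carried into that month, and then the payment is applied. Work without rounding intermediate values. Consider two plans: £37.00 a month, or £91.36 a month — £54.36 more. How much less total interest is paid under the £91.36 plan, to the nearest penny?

Monthly rate r = 25.5%/12 = 2.125% = 0.02125.
At £37.00/mo: n = ⌈−ln(1 − rB₀/P)/ln(1+r)⌉ = 91 payments (last £8.26); total interest = total paid − £1,480.00 = £1,858.26.
At £91.36/mo: 21 payments (last £6.22); total interest £353.42.
Interest saved = £1,858.26 − £353.42 = £1,504.84.

£1,504.84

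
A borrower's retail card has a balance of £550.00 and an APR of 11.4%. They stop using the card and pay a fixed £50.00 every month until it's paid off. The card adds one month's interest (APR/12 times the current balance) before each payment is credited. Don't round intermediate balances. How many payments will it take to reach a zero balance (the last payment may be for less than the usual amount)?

Monthly rate r = 11.4%/12 = 0.95% = 0.0095.
Recurrence: B ← B·(1+r) − £50.00.
Month 1: interest £5.22; balance after payment £505.23.
Month 2: interest £4.80; balance after payment £460.02.
Closed form: n = −ln(1 − rB₀/P)/ln(1+r) = −ln(0.8955)/ln(1.0095) ≈ 11.673, so the balance reaches zero during payment 12.

12 months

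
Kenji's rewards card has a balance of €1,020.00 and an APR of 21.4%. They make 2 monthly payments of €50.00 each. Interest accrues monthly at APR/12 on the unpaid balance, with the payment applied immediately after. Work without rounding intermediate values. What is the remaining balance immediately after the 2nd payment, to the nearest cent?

€955.81

Monthly rate r = 21.4%/12 = 1.78333% = 0.0178333.
Each month: B ← B·(1+r) − €50.00.
Month 1: interest €18.19; balance after payment €988.19.
Month 2: interest €17.62; balance after payment €955.81.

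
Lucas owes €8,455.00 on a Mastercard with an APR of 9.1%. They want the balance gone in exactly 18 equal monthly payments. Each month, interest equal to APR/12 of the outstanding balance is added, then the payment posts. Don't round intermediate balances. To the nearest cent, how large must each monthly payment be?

€504.29

Monthly rate r = 9.1%/12 = 0.758333% = 0.00758333.
Level-payment amortization: P = B₀·r / (1 − (1+r)^(−n)) = 8455.00·0.00758333 / (1 − 1.00758^(−18)).
Denominator 1 − (1+r)^(−18) = 0.127144309.
P = 64.1171 / 0.127144309 ≈ 504.29.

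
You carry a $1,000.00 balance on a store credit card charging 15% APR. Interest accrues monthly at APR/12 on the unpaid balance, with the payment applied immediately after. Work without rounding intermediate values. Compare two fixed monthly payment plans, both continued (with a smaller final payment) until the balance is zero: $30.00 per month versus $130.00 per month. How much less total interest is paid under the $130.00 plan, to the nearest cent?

Monthly rate r = 15%/12 = 1.25% = 0.0125.
At $30.00/mo: n = ⌈−ln(1 − rB₀/P)/ln(1+r)⌉ = 44 payments (last $11.70); total interest = total paid − $1,000.00 = $301.70.
At $130.00/mo: 9 payments (last $18.05); total interest $58.05.
Interest saved = $301.70 − $58.05 = $243.65.

$243.65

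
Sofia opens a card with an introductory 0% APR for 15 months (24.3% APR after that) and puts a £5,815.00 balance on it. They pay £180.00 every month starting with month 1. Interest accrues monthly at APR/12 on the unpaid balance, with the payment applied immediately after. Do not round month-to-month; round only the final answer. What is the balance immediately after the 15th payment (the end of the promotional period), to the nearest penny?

Promo months 1–15 at r₀ = 0%/12 = 0; months 16+ at r₁ = 24.3%/12 = 0.02025.
After month 15 (no interest yet): B = £5,815.00 − 15·£180.00 = £3,115.00.

£3,115.00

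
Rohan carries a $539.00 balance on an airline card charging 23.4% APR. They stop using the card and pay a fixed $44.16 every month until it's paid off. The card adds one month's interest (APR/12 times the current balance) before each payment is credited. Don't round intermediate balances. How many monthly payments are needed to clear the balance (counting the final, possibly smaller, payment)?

Monthly rate r = 23.4%/12 = 1.95% = 0.0195.
Recurrence: B ← B·(1+r) − $44.16.
Month 1: interest $10.51; balance after payment $505.35.
Month 2: interest $9.85; balance after payment $471.04.
Closed form: n = −ln(1 − rB₀/P)/ln(1+r) = −ln(0.76199)/ln(1.0195) ≈ 14.075, so the balance reaches zero during payment 15.

15 payments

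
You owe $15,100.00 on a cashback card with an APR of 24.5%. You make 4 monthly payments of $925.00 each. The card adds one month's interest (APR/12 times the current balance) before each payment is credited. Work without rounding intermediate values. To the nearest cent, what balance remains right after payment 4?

Monthly rate r = 24.5%/12 = 2.04167% = 0.0204167.
Each month: B ← B·(1+r) − $925.00.
Month 1: interest $308.29; balance after payment $14,483.29.
Month 2: interest $295.70; balance after payment $13,853.99.
Month 3: interest $282.85; balance after payment $13,211.84.
Month 4: interest $269.74; balance after payment $12,556.59.

$12,556.59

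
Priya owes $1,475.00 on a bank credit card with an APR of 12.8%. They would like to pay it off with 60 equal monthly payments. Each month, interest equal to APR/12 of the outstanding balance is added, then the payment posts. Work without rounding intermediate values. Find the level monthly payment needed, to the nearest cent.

Monthly rate r = 12.8%/12 = 1.06667% = 0.0106667.
Level-payment amortization: P = B₀·r / (1 − (1+r)^(−n)) = 1475.00·0.0106667 / (1 − 1.01067^(−60)).
Denominator 1 − (1+r)^(−60) = 0.470917416.
P = 15.7333 / 0.470917416 ≈ 33.41.

$33.41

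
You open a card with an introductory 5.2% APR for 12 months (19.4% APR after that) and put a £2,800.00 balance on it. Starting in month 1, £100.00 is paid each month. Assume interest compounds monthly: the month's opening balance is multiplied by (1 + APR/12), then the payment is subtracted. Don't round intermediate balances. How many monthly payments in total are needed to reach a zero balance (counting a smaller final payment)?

33 payments

Promo months 1–12 at r₀ = 5.2%/12 = 0.00433333; months 13+ at r₁ = 19.4%/12 = 0.0161667.
After month 12: iterate B ← B·(1+r₀) − £100.00 for 12 months → £1,720.10.
Then at r₁ with £100.00/mo: n₂ = −ln(1 − r₁·B/P)/ln(1+r₁) ≈ 20.32 → 21 more payments.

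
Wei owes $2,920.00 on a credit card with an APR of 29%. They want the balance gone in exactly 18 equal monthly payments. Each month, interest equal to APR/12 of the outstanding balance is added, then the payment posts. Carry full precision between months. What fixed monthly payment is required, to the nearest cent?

Monthly rate r = 29%/12 = 2.41667% = 0.0241667.
Level-payment amortization: P = B₀·r / (1 − (1+r)^(−n)) = 2920.00·0.0241667 / (1 − 1.02417^(−18)).
Denominator 1 − (1+r)^(−18) = 0.349378311.
P = 70.5667 / 0.349378311 ≈ 201.98.

$201.98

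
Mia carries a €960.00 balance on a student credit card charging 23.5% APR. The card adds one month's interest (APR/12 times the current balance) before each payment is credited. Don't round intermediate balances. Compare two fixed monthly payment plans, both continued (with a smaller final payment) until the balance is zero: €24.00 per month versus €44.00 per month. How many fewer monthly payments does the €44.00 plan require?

Monthly rate r = 23.5%/12 = 1.95833% = 0.0195833.
At €24.00/mo: n = ⌈−ln(1 − rB₀/P)/ln(1+r)⌉ = 79 payments (last €20.64); total interest = total paid − €960.00 = €932.64.
At €44.00/mo: 29 payments (last €32.55); total interest €304.55.
Payments saved = 79 − 29 = 50.

50 fewer payments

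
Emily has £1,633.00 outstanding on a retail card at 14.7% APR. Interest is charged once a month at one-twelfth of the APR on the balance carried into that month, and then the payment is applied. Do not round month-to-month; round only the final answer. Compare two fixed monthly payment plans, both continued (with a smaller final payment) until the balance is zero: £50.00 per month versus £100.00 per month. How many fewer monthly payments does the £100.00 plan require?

23 fewer payments

Monthly rate r = 14.7%/12 = 1.225% = 0.01225.
At £50.00/mo: n = ⌈−ln(1 − rB₀/P)/ln(1+r)⌉ = 42 payments (last £48.34); total interest = total paid − £1,633.00 = £465.34.
At £100.00/mo: 19 payments (last £33.29); total interest £200.29.
Payments saved = 42 − 19 = 23.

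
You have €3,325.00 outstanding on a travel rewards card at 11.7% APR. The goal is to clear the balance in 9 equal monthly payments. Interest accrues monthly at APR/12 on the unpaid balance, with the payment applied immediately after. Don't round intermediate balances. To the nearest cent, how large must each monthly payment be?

Monthly rate r = 11.7%/12 = 0.975% = 0.00975.
Level-payment amortization: P = B₀·r / (1 − (1+r)^(−n)) = 3325.00·0.00975 / (1 − 1.00975^(−9)).
Denominator 1 − (1+r)^(−9) = 0.0836207569.
P = 32.4188 / 0.0836207569 ≈ 387.69.

€387.69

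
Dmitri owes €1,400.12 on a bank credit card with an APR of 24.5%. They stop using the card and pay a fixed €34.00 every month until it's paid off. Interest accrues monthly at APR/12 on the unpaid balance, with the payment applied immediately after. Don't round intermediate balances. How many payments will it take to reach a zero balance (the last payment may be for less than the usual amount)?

Monthly rate r = 24.5%/12 = 2.04167% = 0.0204167.
Recurrence: B ← B·(1+r) − €34.00.
Month 1: interest €28.59; balance after payment €1,394.71.
Month 2: interest €28.48; balance after payment €1,389.18.
Closed form: n = −ln(1 − rB₀/P)/ln(1+r) = −ln(0.15924)/ln(1.02042) ≈ 90.907, so the balance reaches zero during payment 91.

91 payments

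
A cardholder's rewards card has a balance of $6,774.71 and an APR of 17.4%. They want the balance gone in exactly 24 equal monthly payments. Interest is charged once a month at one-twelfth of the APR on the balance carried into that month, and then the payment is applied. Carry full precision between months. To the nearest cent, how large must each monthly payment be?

Monthly rate r = 17.4%/12 = 1.45% = 0.0145.
Level-payment amortization: P = B₀·r / (1 − (1+r)^(−n)) = 6774.71·0.0145 / (1 − 1.0145^(−24)).
Denominator 1 − (1+r)^(−24) = 0.292134466.
P = 98.2333 / 0.292134466 ≈ 336.26.

$336.26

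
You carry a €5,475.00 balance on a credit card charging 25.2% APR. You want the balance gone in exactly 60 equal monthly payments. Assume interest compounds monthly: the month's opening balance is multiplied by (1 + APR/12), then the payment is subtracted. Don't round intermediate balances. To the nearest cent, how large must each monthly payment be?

Monthly rate r = 25.2%/12 = 2.1% = 0.021.
Level-payment amortization: P = B₀·r / (1 − (1+r)^(−n)) = 5475.00·0.021 / (1 − 1.021^(−60)).
Denominator 1 − (1+r)^(−60) = 0.712620705.
P = 114.975 / 0.712620705 ≈ 161.34.

€161.34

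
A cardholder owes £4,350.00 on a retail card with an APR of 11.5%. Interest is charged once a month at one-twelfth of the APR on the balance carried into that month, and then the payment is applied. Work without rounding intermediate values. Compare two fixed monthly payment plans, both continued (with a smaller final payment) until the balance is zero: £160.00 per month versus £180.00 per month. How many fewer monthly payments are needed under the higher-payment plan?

4 fewer payments

Monthly rate r = 11.5%/12 = 0.958333% = 0.00958333.
At £160.00/mo: n = ⌈−ln(1 − rB₀/P)/ln(1+r)⌉ = 32 payments (last £103.77); total interest = total paid − £4,350.00 = £713.77.
At £180.00/mo: 28 payments (last £111.99); total interest £621.99.
Payments saved = 32 − 28 = 4.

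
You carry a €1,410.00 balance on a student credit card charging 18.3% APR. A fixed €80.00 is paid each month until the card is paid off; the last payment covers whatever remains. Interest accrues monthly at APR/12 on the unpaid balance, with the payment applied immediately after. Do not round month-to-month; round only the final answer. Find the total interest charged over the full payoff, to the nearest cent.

€244.81

Monthly rate r = 18.3%/12 = 1.525% = 0.01525.
Payoff takes n = ⌈−ln(1 − rB₀/P)/ln(1+r)⌉ = ⌈20.684⌉ = 21 payments; the last is €54.81.
Total paid = 20·€80.00 + €54.81 = €1,654.81.
Total interest = total paid − principal = €1,654.81 − €1,410.00 = €244.81.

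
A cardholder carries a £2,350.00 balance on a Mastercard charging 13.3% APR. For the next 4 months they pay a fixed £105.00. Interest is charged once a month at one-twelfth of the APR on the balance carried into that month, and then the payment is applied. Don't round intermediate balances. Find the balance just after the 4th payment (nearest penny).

Monthly rate r = 13.3%/12 = 1.10833% = 0.0110833.
Each month: B ← B·(1+r) − £105.00.
Month 1: interest £26.05; balance after payment £2,271.05.
Month 2: interest £25.17; balance after payment £2,191.22.
Month 3: interest £24.29; balance after payment £2,110.50.
Month 4: interest £23.39; balance after payment £2,028.89.

£2,028.89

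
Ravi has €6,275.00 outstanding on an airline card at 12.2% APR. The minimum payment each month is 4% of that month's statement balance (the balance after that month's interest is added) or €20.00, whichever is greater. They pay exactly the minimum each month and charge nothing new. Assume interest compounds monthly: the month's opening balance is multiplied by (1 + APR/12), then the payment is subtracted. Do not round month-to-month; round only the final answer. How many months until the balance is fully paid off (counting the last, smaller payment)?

Monthly rate r = 12.2%/12 = 1.01667% = 0.0101667.
While 4% of the post-interest balance exceeds €20.00, each month B ← (B·(1+r))·(1 − 0.04), i.e. B shrinks by the factor (1+r)·0.96 = 0.96976.
This holds for months 1–83. Entering month 84 the balance is €490.62; 4% of the post-interest balance is now below €20.00, so the flat €20.00 minimum applies from here.
From month 84 a fixed €20.00 at rate r clears €490.62 in 29 more payments. Total: 83 + 29 = 112 months.

112 months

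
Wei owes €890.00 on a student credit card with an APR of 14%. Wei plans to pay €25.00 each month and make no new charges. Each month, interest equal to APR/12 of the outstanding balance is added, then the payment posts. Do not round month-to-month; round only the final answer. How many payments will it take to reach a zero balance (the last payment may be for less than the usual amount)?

47 months

Monthly rate r = 14%/12 = 1.16667% = 0.0116667.
Recurrence: B ← B·(1+r) − €25.00.
Month 1: interest €10.38; balance after payment €875.38.
Month 2: interest €10.21; balance after payment €860.60.
Closed form: n = −ln(1 − rB₀/P)/ln(1+r) = −ln(0.58467)/ln(1.01167) ≈ 46.272, so the balance reaches zero during payment 47.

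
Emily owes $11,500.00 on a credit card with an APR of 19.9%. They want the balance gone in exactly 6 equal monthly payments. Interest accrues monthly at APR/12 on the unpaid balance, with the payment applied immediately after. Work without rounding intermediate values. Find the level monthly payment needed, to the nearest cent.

$2,029.44

Monthly rate r = 19.9%/12 = 1.65833% = 0.0165833.
Level-payment amortization: P = B₀·r / (1 − (1+r)^(−n)) = 11500.00·0.0165833 / (1 − 1.01658^(−6)).
Denominator 1 − (1+r)^(−6) = 0.0939710214.
P = 190.708 / 0.0939710214 ≈ 2029.44.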